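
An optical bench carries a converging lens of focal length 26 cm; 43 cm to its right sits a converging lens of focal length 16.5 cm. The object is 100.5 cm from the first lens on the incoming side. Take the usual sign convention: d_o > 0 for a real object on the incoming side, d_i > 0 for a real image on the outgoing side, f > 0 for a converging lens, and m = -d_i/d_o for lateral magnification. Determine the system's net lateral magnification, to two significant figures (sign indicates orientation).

Applying the thin-lens equation to the first lens, 1/26 = 1/100.5 + 1/d_i1, which gives d_i1 = 35.074 cm.
Its lateral magnification is m_1 = -d_i1/d_o1 = -(35.074)/100.5 = -0.3490.
That image sits 7.926 cm in front of the second lens, so d_o2 = 7.926 cm.
Applying the thin-lens equation again with f_2 = 16.5 cm and d_o2 = 7.926 cm gives d_i2 = -15.254 cm.
m_2 = -(-15.254)/(7.926) = 1.9245.
The system's lateral magnification is m_1 m_2 = (-0.3490)(1.9245) = -0.6716.

-0.67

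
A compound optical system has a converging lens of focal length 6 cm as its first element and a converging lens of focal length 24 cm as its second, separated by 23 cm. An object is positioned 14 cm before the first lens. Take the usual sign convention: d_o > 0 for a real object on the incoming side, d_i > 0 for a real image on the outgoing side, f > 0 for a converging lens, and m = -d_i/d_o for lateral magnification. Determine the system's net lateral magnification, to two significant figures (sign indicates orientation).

Lens 1: 1/d_i1 = 1/f_1 - 1/d_o1 = 1/6 - 1/14 = 0.09524 cm^-1, so d_i1 = 10.500 cm.
m_1 = -(10.500)/14 = -0.7500.
The intermediate image is 10.500 cm to the right of lens 1, so d_o2 = L - d_i1 = 23 - 10.500 = 12.500 cm.
Lens 2: 1/d_i2 = 1/f_2 - 1/d_o2 = 1/24 - 1/(12.500) = -0.03833 cm^-1, so d_i2 = -26.087 cm.
m_2 = -(-26.087)/(12.500) = 2.0870.
Total m = m_1 x m_2 = (-0.7500)(2.0870) = -1.5652.

-1.6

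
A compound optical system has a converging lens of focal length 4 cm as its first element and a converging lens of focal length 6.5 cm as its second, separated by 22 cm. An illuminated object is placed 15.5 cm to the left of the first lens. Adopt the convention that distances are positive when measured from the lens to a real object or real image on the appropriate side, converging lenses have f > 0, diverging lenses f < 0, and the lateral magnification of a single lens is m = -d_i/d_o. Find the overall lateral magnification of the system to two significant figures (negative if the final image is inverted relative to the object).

0.22

Applying the thin-lens equation to the first lens, 1/4 = 1/15.5 + 1/d_i1, which gives d_i1 = 5.391 cm.
Its lateral magnification is m_1 = -d_i1/d_o1 = -(5.391)/15.5 = -0.3478.
Object distance for lens 2: d_o2 = 22 - 5.391 = 16.609 cm.
Applying the thin-lens equation again with f_2 = 6.5 cm and d_o2 = 16.609 cm gives d_i2 = 10.680 cm.
m_2 = -(10.680)/(16.609) = -0.6430.
Overall magnification: m = m_1 m_2 = 0.2237.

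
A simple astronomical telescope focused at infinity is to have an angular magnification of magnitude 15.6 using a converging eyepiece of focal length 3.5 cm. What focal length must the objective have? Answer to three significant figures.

|M| = f_obj/|f_eye|, so f_obj = |M| x |f_eye| = 15.6 x 3.5 = 54.600 cm.

54.6 cm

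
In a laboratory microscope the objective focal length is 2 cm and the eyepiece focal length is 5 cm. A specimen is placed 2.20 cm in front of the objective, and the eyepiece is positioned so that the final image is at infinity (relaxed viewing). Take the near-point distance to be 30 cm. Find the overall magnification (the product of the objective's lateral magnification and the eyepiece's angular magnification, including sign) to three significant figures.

Objective: 1/d_i = 1/f_obj - 1/d_o = 1/2 - 1/2.20 = 0.04545 cm^-1, so d_i = 22.000 cm.
m_obj = -d_i/d_o = -22.000/2.20 = -10.000.
Eyepiece angular magnification (image at infinity): M_eye = D/f_e = 30/5 = 6.000.
Overall M = m_obj x M_eye = (-10.000)(6.000) = -60.00.

-60.0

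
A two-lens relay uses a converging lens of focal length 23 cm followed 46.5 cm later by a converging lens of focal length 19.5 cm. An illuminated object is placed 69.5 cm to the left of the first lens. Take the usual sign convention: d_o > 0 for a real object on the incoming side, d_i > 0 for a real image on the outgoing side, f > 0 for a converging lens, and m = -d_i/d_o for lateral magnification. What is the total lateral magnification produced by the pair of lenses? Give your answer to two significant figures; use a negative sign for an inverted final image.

-1.3

Lens 1: 1/d_i1 = 1/f_1 - 1/d_o1 = 1/23 - 1/69.5 = 0.02909 cm^-1, so d_i1 = 34.376 cm.
m_1 = -(34.376)/69.5 = -0.4946.
The intermediate image is 34.376 cm to the right of lens 1, so d_o2 = L - d_i1 = 46.5 - 34.376 = 12.124 cm.
Lens 2: 1/d_i2 = 1/f_2 - 1/d_o2 = 1/19.5 - 1/(12.124) = -0.03120 cm^-1, so d_i2 = -32.050 cm.
m_2 = -(-32.050)/(12.124) = 2.6436.
The system's lateral magnification is m_1 m_2 = (-0.4946)(2.6436) = -1.3076.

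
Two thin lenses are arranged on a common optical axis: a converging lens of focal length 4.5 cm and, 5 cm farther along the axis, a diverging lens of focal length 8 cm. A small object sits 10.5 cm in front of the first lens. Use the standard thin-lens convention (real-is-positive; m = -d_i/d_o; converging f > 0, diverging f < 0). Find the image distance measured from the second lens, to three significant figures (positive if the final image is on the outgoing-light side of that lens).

Applying the thin-lens equation to the first lens, 1/4.5 = 1/10.5 + 1/d_i1, which gives d_i1 = 7.875 cm.
This image would form 7.875 cm past lens 1, i.e. 2.875 cm beyond lens 2, so it is a virtual object for lens 2: d_o2 = 5 - 7.875 = -2.875 cm.
Applying the thin-lens equation again with f_2 = -8 cm and d_o2 = -2.875 cm gives d_i2 = 4.488 cm.

4.49 cm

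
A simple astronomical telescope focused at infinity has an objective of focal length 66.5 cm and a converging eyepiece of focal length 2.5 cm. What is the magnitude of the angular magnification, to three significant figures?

26.6

|M| = f_obj/|f_eye| = 66.5/2.5 = 26.600.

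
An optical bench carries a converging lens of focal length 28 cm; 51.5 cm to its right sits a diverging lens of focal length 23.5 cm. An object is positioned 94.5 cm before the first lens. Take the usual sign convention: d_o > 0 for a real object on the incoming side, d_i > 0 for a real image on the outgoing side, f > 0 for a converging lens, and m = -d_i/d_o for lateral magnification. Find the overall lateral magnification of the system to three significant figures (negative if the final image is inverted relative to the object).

-0.281

Lens 1: 1/d_i1 = 1/f_1 - 1/d_o1 = 1/28 - 1/94.5 = 0.02513 cm^-1, so d_i1 = 39.789 cm.
m_1 = -(39.789)/94.5 = -0.4211.
The intermediate image is 39.789 cm to the right of lens 1, so d_o2 = L - d_i1 = 51.5 - 39.789 = 11.711 cm.
Lens 2: 1/d_i2 = 1/f_2 - 1/d_o2 = 1/(-23.5) - 1/(11.711) = -0.12795 cm^-1, so d_i2 = -7.816 cm.
m_2 = -(-7.816)/(11.711) = 0.6674.
Total m = m_1 x m_2 = (-0.4211)(0.6674) = -0.2810.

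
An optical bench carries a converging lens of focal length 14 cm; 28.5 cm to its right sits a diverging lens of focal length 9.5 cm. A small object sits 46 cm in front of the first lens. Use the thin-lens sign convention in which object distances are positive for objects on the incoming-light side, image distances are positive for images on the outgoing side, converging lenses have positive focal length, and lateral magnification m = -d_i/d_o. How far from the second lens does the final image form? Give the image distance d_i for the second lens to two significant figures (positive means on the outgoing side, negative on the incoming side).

Applying the thin-lens equation to the first lens, 1/14 = 1/46 + 1/d_i1, which gives d_i1 = 20.125 cm.
The intermediate image is 20.125 cm to the right of lens 1, so d_o2 = L - d_i1 = 28.5 - 20.125 = 8.375 cm.
Applying the thin-lens equation again with f_2 = -9.5 cm and d_o2 = 8.375 cm gives d_i2 = -4.451 cm.

-4.5 cm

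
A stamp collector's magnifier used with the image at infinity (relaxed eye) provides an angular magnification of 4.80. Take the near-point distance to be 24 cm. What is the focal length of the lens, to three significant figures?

5.00 cm

For the image at infinity, M = D/f.
f = D/M = 24/4.8 = 5.000 cm.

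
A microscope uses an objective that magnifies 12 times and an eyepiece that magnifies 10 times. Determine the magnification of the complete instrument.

120

The overall magnification of a compound microscope is the product of the objective and eyepiece magnifications:
M = M_obj x M_eye = 12 x 10 = 120.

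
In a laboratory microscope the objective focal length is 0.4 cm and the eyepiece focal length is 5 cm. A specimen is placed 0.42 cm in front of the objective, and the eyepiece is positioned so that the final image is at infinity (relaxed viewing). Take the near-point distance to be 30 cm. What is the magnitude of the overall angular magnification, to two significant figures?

Objective: 1/d_i = 1/f_obj - 1/d_o = 1/0.4 - 1/0.42 = 0.11905 cm^-1, so d_i = 8.400 cm.
m_obj = -d_i/d_o = -8.400/0.42 = -20.000.
Eyepiece angular magnification (image at infinity): M_eye = D/f_e = 30/5 = 6.000.
Overall M = m_obj x M_eye = (-20.000)(6.000) = -120.00.
|M| = 120.00.

120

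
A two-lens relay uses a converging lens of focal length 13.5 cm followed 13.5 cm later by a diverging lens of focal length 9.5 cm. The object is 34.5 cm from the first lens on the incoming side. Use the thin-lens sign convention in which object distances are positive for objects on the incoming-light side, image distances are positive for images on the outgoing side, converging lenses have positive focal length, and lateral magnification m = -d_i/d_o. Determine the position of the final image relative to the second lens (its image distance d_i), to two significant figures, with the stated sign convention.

Applying the thin-lens equation to the first lens, 1/13.5 = 1/34.5 + 1/d_i1, which gives d_i1 = 22.179 cm.
Since 22.179 cm > 13.5 cm, the first image lies past the second lens and serves as a virtual object: d_o2 = L - d_i1 = -8.679 cm.
Applying the thin-lens equation again with f_2 = -9.5 cm and d_o2 = -8.679 cm gives d_i2 = 100.370 cm.

100 cm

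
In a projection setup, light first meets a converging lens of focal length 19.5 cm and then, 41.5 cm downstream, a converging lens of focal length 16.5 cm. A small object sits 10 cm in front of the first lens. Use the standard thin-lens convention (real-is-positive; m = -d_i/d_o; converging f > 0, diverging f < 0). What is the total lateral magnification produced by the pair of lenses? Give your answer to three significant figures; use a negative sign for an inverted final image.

First lens: d_i1 = 1/(1/19.5 - 1/10) = -20.526 cm.
m_1 = -(-20.526)/10 = 2.0526.
With d_i1 < 0 the first image is virtual and lies on the object side; the object distance for lens 2 is d_o2 = 41.5 - (-20.526) = 62.026 cm.
Second lens: d_i2 = 1/(1/16.5 - 1/(62.026)) = 22.480 cm.
m_2 = -(22.480)/(62.026) = -0.3624.
Total m = m_1 x m_2 = (2.0526)(-0.3624) = -0.7439.

-0.744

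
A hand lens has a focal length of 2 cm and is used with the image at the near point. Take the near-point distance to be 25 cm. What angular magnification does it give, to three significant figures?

M = 1 + D/f = 1 + 25/2 = 13.500.

13.5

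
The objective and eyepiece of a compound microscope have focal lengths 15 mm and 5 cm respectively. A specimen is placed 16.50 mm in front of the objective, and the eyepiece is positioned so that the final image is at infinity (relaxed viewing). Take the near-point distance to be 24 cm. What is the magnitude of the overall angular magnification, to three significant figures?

48.0

Convert to cm: f_obj = 15 mm = 1.5 cm; d_o = 16.50 mm = 1.65 cm.
Objective: 1/d_i = 1/f_obj - 1/d_o = 1/1.5 - 1/1.65 = 0.06061 cm^-1, so d_i = 16.500 cm.
m_obj = -d_i/d_o = -16.500/1.65 = -10.000.
Eyepiece angular magnification (image at infinity): M_eye = D/f_e = 24/5 = 4.800.
Overall M = m_obj x M_eye = (-10.000)(4.800) = -48.00.
|M| = 48.00.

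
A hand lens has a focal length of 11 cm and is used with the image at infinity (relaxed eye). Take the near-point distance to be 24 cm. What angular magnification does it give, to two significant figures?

2.2

M = D/f = 24/11 = 2.182.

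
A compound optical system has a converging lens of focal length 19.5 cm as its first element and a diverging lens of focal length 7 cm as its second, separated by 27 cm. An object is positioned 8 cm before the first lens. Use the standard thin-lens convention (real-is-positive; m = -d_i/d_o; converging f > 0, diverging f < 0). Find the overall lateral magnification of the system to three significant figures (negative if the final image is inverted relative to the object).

0.250

First lens: d_i1 = 1/(1/19.5 - 1/8) = -13.565 cm.
m_1 = -(-13.565)/8 = 1.6957.
With d_i1 < 0 the first image is virtual and lies on the object side; the object distance for lens 2 is d_o2 = 27 - (-13.565) = 40.565 cm.
Second lens: d_i2 = 1/(1/(-7) - 1/(40.565)) = -5.970 cm.
m_2 = -(-5.970)/(40.565) = 0.1472.
The system's lateral magnification is m_1 m_2 = (1.6957)(0.1472) = 0.2495.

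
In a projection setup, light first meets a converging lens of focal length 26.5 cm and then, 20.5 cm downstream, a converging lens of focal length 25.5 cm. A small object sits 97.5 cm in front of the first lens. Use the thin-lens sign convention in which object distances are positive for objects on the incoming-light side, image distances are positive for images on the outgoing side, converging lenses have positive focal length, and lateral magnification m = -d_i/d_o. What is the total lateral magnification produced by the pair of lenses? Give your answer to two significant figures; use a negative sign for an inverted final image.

-0.23

Lens 1: 1/d_i1 = 1/f_1 - 1/d_o1 = 1/26.5 - 1/97.5 = 0.02748 cm^-1, so d_i1 = 36.391 cm.
m_1 = -(36.391)/97.5 = -0.3732.
This image would form 36.391 cm past lens 1, i.e. 15.891 cm beyond lens 2, so it is a virtual object for lens 2: d_o2 = 20.5 - 36.391 = -15.891 cm.
Lens 2: 1/d_i2 = 1/f_2 - 1/d_o2 = 1/25.5 - 1/(-15.891) = 0.10215 cm^-1, so d_i2 = 9.790 cm.
m_2 = -(9.790)/(-15.891) = 0.6161.
Overall magnification: m = m_1 m_2 = -0.2299.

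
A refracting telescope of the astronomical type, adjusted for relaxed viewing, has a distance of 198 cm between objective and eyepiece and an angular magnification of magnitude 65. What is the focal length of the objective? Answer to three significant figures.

In normal adjustment the tube length equals f_obj + f_eye and |M| = f_obj/f_eye.
So f_obj = 65 f_eye and 65 f_eye + f_eye = 198 cm, giving f_eye = 198/66 = 3.000 cm and f_obj = 195.000 cm.

195 cm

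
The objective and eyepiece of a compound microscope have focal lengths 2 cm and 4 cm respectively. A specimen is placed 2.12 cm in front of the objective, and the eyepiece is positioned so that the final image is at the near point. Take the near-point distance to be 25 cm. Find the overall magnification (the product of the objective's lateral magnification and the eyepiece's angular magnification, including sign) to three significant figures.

-121

Objective: 1/d_i = 1/f_obj - 1/d_o = 1/2 - 1/2.12 = 0.02830 cm^-1, so d_i = 35.333 cm.
m_obj = -d_i/d_o = -35.333/2.12 = -16.667.
Eyepiece angular magnification (image at near point): M_eye = 1 + D/f_e = 1 + 25/4 = 7.250.
Overall M = m_obj x M_eye = (-16.667)(7.250) = -120.83.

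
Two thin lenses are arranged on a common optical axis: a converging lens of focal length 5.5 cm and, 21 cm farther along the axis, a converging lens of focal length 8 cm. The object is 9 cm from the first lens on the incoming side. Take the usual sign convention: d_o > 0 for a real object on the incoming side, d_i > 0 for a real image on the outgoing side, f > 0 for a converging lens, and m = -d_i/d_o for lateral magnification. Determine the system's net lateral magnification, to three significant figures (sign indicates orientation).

First lens: d_i1 = 1/(1/5.5 - 1/9) = 14.143 cm.
m_1 = -(14.143)/9 = -1.5714.
That image sits 6.857 cm in front of the second lens, so d_o2 = 6.857 cm.
Second lens: d_i2 = 1/(1/8 - 1/(6.857)) = -48.000 cm.
m_2 = -(-48.000)/(6.857) = 7.0000.
Overall magnification: m = m_1 m_2 = -11.0000.

-11.0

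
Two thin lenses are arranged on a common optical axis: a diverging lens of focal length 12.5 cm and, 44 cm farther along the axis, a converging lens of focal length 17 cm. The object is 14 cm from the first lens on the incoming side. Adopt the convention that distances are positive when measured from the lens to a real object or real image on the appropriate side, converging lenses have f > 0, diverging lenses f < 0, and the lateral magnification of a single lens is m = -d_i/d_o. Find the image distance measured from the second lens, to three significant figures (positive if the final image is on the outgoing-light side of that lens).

25.6 cm

Applying the thin-lens equation to the first lens, 1/(-12.5) = 1/14 + 1/d_i1, which gives d_i1 = -6.604 cm.
With d_i1 < 0 the first image is virtual and lies on the object side; the object distance for lens 2 is d_o2 = 44 - (-6.604) = 50.604 cm.
Applying the thin-lens equation again with f_2 = 17 cm and d_o2 = 50.604 cm gives d_i2 = 25.600 cm.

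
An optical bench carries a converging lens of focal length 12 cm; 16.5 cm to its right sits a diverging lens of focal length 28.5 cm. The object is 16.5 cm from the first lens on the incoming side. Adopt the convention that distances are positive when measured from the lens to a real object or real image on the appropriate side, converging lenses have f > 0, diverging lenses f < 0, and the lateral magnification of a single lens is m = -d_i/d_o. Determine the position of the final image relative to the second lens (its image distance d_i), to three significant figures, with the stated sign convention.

Lens 1: 1/d_i1 = 1/f_1 - 1/d_o1 = 1/12 - 1/16.5 = 0.02273 cm^-1, so d_i1 = 44.000 cm.
This image would form 44.000 cm past lens 1, i.e. 27.500 cm beyond lens 2, so it is a virtual object for lens 2: d_o2 = 16.5 - 44.000 = -27.500 cm.
Lens 2: 1/d_i2 = 1/f_2 - 1/d_o2 = 1/(-28.5) - 1/(-27.500) = 0.00128 cm^-1, so d_i2 = 783.750 cm.

784 cm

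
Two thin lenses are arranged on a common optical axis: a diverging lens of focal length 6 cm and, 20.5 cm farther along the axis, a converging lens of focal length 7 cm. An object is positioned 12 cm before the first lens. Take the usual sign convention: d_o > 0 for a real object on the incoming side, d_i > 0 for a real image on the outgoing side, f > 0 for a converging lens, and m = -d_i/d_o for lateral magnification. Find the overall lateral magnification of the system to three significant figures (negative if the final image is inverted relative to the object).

Applying the thin-lens equation to the first lens, 1/(-6) = 1/12 + 1/d_i1, which gives d_i1 = -4.000 cm.
Its lateral magnification is m_1 = -d_i1/d_o1 = -(-4.000)/12 = 0.3333.
With d_i1 < 0 the first image is virtual and lies on the object side; the object distance for lens 2 is d_o2 = 20.5 - (-4.000) = 24.500 cm.
Applying the thin-lens equation again with f_2 = 7 cm and d_o2 = 24.500 cm gives d_i2 = 9.800 cm.
m_2 = -(9.800)/(24.500) = -0.4000.
The system's lateral magnification is m_1 m_2 = (0.3333)(-0.4000) = -0.1333.

-0.133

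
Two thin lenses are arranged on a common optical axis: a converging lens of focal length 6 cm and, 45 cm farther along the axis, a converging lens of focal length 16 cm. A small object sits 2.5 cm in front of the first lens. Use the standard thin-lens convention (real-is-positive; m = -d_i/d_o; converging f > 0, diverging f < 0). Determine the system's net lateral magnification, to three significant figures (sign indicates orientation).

-0.824

Lens 1: 1/d_i1 = 1/f_1 - 1/d_o1 = 1/6 - 1/2.5 = -0.23333 cm^-1, so d_i1 = -4.286 cm.
m_1 = -(-4.286)/2.5 = 1.7143.
With d_i1 < 0 the first image is virtual and lies on the object side; the object distance for lens 2 is d_o2 = 45 - (-4.286) = 49.286 cm.
Lens 2: 1/d_i2 = 1/f_2 - 1/d_o2 = 1/16 - 1/(49.286) = 0.04221 cm^-1, so d_i2 = 23.691 cm.
m_2 = -(23.691)/(49.286) = -0.4807.
Overall magnification: m = m_1 m_2 = -0.8240.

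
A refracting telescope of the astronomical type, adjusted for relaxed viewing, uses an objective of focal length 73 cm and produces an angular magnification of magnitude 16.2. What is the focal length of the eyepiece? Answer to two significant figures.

4.5 cm

|M| = f_obj/f_eye, so f_eye = f_obj/|M| = 73/16.2 = 4.506 cm.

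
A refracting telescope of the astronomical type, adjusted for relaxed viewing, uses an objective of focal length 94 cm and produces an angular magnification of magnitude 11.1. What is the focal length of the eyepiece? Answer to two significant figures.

8.5 cm

|M| = f_obj/f_eye, so f_eye = f_obj/|M| = 94/11.1 = 8.468 cm.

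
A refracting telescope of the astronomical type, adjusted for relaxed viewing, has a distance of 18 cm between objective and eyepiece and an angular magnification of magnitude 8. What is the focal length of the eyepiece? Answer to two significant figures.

2.0 cm

In normal adjustment the tube length equals f_obj + f_eye and |M| = f_obj/f_eye.
So f_obj = 8 f_eye and 8 f_eye + f_eye = 18 cm, giving f_eye = 18/9 = 2.000 cm and f_obj = 16.000 cm.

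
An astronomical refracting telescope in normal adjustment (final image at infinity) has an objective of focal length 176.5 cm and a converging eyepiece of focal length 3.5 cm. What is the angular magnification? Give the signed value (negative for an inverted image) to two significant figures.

-50

M = -f_obj/f_eye = -176.5/(3.5) = -50.429.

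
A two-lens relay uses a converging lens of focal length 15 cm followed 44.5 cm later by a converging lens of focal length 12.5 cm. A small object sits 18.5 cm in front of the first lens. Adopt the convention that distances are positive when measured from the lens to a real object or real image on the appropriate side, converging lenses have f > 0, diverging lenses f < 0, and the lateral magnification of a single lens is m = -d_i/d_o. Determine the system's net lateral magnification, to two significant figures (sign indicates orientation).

Applying the thin-lens equation to the first lens, 1/15 = 1/18.5 + 1/d_i1, which gives d_i1 = 79.286 cm.
Its lateral magnification is m_1 = -d_i1/d_o1 = -(79.286)/18.5 = -4.2857.
This image would form 79.286 cm past lens 1, i.e. 34.786 cm beyond lens 2, so it is a virtual object for lens 2: d_o2 = 44.5 - 79.286 = -34.786 cm.
Applying the thin-lens equation again with f_2 = 12.5 cm and d_o2 = -34.786 cm gives d_i2 = 9.196 cm.
m_2 = -(9.196)/(-34.786) = 0.2644.
Total m = m_1 x m_2 = (-4.2857)(0.2644) = -1.1329.

-1.1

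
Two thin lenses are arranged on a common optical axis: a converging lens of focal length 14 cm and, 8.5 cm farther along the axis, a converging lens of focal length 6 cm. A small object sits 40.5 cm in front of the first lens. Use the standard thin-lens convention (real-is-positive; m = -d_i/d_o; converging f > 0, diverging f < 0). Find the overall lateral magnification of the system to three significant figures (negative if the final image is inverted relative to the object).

-0.168

Applying the thin-lens equation to the first lens, 1/14 = 1/40.5 + 1/d_i1, which gives d_i1 = 21.396 cm.
Its lateral magnification is m_1 = -d_i1/d_o1 = -(21.396)/40.5 = -0.5283.
Since 21.396 cm > 8.5 cm, the first image lies past the second lens and serves as a virtual object: d_o2 = L - d_i1 = -12.896 cm.
Applying the thin-lens equation again with f_2 = 6 cm and d_o2 = -12.896 cm gives d_i2 = 4.095 cm.
m_2 = -(4.095)/(-12.896) = 0.3175.
Overall magnification: m = m_1 m_2 = -0.1677.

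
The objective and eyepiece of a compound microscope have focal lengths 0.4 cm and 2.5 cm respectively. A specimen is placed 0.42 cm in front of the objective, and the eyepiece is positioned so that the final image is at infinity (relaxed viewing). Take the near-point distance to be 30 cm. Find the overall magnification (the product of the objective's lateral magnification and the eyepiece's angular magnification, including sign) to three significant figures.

Objective: 1/d_i = 1/f_obj - 1/d_o = 1/0.4 - 1/0.42 = 0.11905 cm^-1, so d_i = 8.400 cm.
m_obj = -d_i/d_o = -8.400/0.42 = -20.000.
Eyepiece angular magnification (image at infinity): M_eye = D/f_e = 30/2.5 = 12.000.
Overall M = m_obj x M_eye = (-20.000)(12.000) = -240.00.

-240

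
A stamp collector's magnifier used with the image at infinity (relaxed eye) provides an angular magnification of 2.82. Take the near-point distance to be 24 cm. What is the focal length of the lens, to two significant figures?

For the image at infinity, M = D/f.
f = D/M = 24/2.82 = 8.511 cm.

8.5 cm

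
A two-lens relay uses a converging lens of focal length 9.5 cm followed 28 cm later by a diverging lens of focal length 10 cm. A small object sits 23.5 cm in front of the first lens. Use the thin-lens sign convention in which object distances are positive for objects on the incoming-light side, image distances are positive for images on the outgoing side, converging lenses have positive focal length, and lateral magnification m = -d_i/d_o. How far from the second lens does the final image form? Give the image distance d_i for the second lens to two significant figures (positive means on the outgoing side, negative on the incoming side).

-5.5 cm

First lens: d_i1 = 1/(1/9.5 - 1/23.5) = 15.946 cm.
Object distance for lens 2: d_o2 = 28 - 15.946 = 12.054 cm.
Second lens: d_i2 = 1/(1/(-10) - 1/(12.054)) = -5.466 cm.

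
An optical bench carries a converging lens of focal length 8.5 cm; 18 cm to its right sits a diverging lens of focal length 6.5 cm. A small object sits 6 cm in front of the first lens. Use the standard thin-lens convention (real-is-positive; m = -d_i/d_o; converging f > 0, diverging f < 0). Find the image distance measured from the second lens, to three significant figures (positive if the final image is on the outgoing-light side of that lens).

Lens 1: 1/d_i1 = 1/f_1 - 1/d_o1 = 1/8.5 - 1/6 = -0.04902 cm^-1, so d_i1 = -20.400 cm.
The intermediate image is virtual, 20.400 cm to the left of lens 1, so d_o2 = L - d_i1 = 18 - (-20.400) = 38.400 cm.
Lens 2: 1/d_i2 = 1/f_2 - 1/d_o2 = 1/(-6.5) - 1/(38.400) = -0.17989 cm^-1, so d_i2 = -5.559 cm.

-5.56 cm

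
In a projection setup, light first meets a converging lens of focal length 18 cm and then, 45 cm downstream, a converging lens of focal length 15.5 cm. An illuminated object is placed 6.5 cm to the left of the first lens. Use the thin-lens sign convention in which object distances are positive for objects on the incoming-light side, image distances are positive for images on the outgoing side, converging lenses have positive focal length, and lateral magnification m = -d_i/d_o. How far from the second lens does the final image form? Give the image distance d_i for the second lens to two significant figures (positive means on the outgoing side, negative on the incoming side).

22 cm

First lens: d_i1 = 1/(1/18 - 1/6.5) = -10.174 cm.
With d_i1 < 0 the first image is virtual and lies on the object side; the object distance for lens 2 is d_o2 = 45 - (-10.174) = 55.174 cm.
Second lens: d_i2 = 1/(1/15.5 - 1/(55.174)) = 21.556 cm.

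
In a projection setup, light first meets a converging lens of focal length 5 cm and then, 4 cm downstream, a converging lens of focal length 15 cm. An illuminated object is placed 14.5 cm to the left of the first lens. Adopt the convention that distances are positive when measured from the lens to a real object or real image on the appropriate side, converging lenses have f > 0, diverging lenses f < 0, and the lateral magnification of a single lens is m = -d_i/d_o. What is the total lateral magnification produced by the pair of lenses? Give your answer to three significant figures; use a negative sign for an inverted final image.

First lens: d_i1 = 1/(1/5 - 1/14.5) = 7.632 cm.
m_1 = -(7.632)/14.5 = -0.5263.
Since 7.632 cm > 4 cm, the first image lies past the second lens and serves as a virtual object: d_o2 = L - d_i1 = -3.632 cm.
Second lens: d_i2 = 1/(1/15 - 1/(-3.632)) = 2.924 cm.
m_2 = -(2.924)/(-3.632) = 0.8051.
Total m = m_1 x m_2 = (-0.5263)(0.8051) = -0.4237.

-0.424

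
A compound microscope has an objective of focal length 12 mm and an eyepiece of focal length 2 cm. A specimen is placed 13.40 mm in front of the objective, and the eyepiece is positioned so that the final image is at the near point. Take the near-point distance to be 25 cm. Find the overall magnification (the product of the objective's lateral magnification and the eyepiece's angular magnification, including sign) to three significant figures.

-116

Convert to cm: f_obj = 12 mm = 1.2 cm; d_o = 13.40 mm = 1.34 cm.
Objective: 1/d_i = 1/f_obj - 1/d_o = 1/1.2 - 1/1.34 = 0.08706 cm^-1, so d_i = 11.486 cm.
m_obj = -d_i/d_o = -11.486/1.34 = -8.571.
Eyepiece angular magnification (image at near point): M_eye = 1 + D/f_e = 1 + 25/2 = 13.500.
Overall M = m_obj x M_eye = (-8.571)(13.500) = -115.71.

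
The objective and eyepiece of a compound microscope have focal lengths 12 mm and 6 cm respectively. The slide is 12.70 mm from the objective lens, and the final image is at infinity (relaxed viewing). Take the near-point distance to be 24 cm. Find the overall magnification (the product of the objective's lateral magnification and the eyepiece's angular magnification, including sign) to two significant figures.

Convert to cm: f_obj = 12 mm = 1.2 cm; d_o = 12.70 mm = 1.27 cm.
Objective: 1/d_i = 1/f_obj - 1/d_o = 1/1.2 - 1/1.27 = 0.04593 cm^-1, so d_i = 21.771 cm.
m_obj = -d_i/d_o = -21.771/1.27 = -17.143.
Eyepiece angular magnification (image at infinity): M_eye = D/f_e = 24/6 = 4.000.
Overall M = m_obj x M_eye = (-17.143)(4.000) = -68.57.

-69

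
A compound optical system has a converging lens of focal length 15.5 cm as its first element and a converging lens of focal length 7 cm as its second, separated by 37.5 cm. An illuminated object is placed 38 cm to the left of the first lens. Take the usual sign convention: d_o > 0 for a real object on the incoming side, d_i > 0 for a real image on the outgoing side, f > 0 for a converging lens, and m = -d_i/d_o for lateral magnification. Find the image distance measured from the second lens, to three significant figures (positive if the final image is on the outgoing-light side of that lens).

First lens: d_i1 = 1/(1/15.5 - 1/38) = 26.178 cm.
Object distance for lens 2: d_o2 = 37.5 - 26.178 = 11.322 cm.
Second lens: d_i2 = 1/(1/7 - 1/(11.322)) = 18.337 cm.

18.3 cm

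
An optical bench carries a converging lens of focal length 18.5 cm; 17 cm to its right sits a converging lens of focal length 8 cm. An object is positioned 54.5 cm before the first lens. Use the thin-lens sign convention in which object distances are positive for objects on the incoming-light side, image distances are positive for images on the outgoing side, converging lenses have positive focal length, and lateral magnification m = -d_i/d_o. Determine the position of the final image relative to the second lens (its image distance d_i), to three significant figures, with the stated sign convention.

4.63 cm

Lens 1: 1/d_i1 = 1/f_1 - 1/d_o1 = 1/18.5 - 1/54.5 = 0.03571 cm^-1, so d_i1 = 28.007 cm.
Since 28.007 cm > 17 cm, the first image lies past the second lens and serves as a virtual object: d_o2 = L - d_i1 = -11.007 cm.
Lens 2: 1/d_i2 = 1/f_2 - 1/d_o2 = 1/8 - 1/(-11.007) = 0.21585 cm^-1, so d_i2 = 4.633 cm.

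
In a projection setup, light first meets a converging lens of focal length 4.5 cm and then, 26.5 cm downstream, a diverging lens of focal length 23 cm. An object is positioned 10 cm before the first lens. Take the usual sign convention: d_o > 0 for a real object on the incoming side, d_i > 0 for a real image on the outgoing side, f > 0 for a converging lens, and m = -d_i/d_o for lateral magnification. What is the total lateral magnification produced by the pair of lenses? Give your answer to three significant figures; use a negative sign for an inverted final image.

Applying the thin-lens equation to the first lens, 1/4.5 = 1/10 + 1/d_i1, which gives d_i1 = 8.182 cm.
Its lateral magnification is m_1 = -d_i1/d_o1 = -(8.182)/10 = -0.8182.
Object distance for lens 2: d_o2 = 26.5 - 8.182 = 18.318 cm.
Applying the thin-lens equation again with f_2 = -23 cm and d_o2 = 18.318 cm gives d_i2 = -10.197 cm.
m_2 = -(-10.197)/(18.318) = 0.5567.
The system's lateral magnification is m_1 m_2 = (-0.8182)(0.5567) = -0.4554.

-0.455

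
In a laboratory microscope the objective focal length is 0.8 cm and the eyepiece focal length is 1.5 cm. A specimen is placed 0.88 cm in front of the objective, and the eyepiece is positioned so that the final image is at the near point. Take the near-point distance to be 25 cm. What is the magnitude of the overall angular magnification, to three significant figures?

177

Objective: 1/d_i = 1/f_obj - 1/d_o = 1/0.8 - 1/0.88 = 0.11364 cm^-1, so d_i = 8.800 cm.
m_obj = -d_i/d_o = -8.800/0.88 = -10.000.
Eyepiece angular magnification (image at near point): M_eye = 1 + D/f_e = 1 + 25/1.5 = 17.667.
Overall M = m_obj x M_eye = (-10.000)(17.667) = -176.67.
|M| = 176.67.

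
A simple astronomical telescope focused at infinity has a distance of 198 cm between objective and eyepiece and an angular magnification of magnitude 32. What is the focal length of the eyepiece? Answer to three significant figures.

In normal adjustment the tube length equals f_obj + f_eye and |M| = f_obj/f_eye.
So f_obj = 32 f_eye and 32 f_eye + f_eye = 198 cm, giving f_eye = 198/33 = 6.000 cm and f_obj = 192.000 cm.

6.00 cm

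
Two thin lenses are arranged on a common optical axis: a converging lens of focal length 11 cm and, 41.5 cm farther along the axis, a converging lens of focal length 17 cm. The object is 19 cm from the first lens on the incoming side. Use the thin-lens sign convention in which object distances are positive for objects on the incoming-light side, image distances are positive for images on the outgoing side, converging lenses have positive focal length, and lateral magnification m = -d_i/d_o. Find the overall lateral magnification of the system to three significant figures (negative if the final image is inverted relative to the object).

Lens 1: 1/d_i1 = 1/f_1 - 1/d_o1 = 1/11 - 1/19 = 0.03828 cm^-1, so d_i1 = 26.125 cm.
m_1 = -(26.125)/19 = -1.3750.
That image sits 15.375 cm in front of the second lens, so d_o2 = 15.375 cm.
Lens 2: 1/d_i2 = 1/f_2 - 1/d_o2 = 1/17 - 1/(15.375) = -0.00622 cm^-1, so d_i2 = -160.846 cm.
m_2 = -(-160.846)/(15.375) = 10.4615.
The system's lateral magnification is m_1 m_2 = (-1.3750)(10.4615) = -14.3846.

-14.4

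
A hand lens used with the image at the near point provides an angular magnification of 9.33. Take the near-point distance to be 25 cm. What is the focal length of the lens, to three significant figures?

3.00 cm

For the image at the near point, M = 1 + D/f.
f = D/(M - 1) = 25/(9.33 - 1) = 3.001 cm.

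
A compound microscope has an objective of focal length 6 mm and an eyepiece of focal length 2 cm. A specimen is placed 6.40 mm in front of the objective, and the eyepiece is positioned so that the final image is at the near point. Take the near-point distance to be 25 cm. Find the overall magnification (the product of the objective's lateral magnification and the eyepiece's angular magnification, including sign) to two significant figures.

-200

Convert to cm: f_obj = 6 mm = 0.6 cm; d_o = 6.40 mm = 0.64 cm.
Objective: 1/d_i = 1/f_obj - 1/d_o = 1/0.6 - 1/0.64 = 0.10417 cm^-1, so d_i = 9.600 cm.
m_obj = -d_i/d_o = -9.600/0.64 = -15.000.
Eyepiece angular magnification (image at near point): M_eye = 1 + D/f_e = 1 + 25/2 = 13.500.
Overall M = m_obj x M_eye = (-15.000)(13.500) = -202.50.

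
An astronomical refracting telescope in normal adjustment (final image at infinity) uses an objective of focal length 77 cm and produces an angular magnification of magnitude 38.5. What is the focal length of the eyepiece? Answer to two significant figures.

|M| = f_obj/f_eye, so f_eye = f_obj/|M| = 77/38.5 = 2.000 cm.

2.0 cm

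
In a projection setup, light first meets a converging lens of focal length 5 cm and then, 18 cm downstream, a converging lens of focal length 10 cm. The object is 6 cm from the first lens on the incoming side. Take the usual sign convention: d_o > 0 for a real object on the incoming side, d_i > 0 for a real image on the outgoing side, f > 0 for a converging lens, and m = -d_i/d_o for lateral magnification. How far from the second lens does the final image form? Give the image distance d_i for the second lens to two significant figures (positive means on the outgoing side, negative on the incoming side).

Lens 1: 1/d_i1 = 1/f_1 - 1/d_o1 = 1/5 - 1/6 = 0.03333 cm^-1, so d_i1 = 30.000 cm.
This image would form 30.000 cm past lens 1, i.e. 12.000 cm beyond lens 2, so it is a virtual object for lens 2: d_o2 = 18 - 30.000 = -12.000 cm.
Lens 2: 1/d_i2 = 1/f_2 - 1/d_o2 = 1/10 - 1/(-12.000) = 0.18333 cm^-1, so d_i2 = 5.455 cm.

5.5 cm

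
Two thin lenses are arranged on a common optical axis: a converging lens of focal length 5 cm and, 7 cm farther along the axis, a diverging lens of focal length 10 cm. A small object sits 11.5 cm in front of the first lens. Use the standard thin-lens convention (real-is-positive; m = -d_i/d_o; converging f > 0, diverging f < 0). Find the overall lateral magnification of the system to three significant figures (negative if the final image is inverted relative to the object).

Applying the thin-lens equation to the first lens, 1/5 = 1/11.5 + 1/d_i1, which gives d_i1 = 8.846 cm.
Its lateral magnification is m_1 = -d_i1/d_o1 = -(8.846)/11.5 = -0.7692.
This image would form 8.846 cm past lens 1, i.e. 1.846 cm beyond lens 2, so it is a virtual object for lens 2: d_o2 = 7 - 8.846 = -1.846 cm.
Applying the thin-lens equation again with f_2 = -10 cm and d_o2 = -1.846 cm gives d_i2 = 2.264 cm.
m_2 = -(2.264)/(-1.846) = 1.2264.
Overall magnification: m = m_1 m_2 = -0.9434.

-0.943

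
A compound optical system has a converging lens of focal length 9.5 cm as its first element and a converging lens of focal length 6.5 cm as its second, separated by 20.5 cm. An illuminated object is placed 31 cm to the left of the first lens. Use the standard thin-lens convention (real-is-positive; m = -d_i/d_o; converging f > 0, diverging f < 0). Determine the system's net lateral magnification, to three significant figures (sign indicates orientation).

9.50

First lens: d_i1 = 1/(1/9.5 - 1/31) = 13.698 cm.
m_1 = -(13.698)/31 = -0.4419.
Object distance for lens 2: d_o2 = 20.5 - 13.698 = 6.802 cm.
Second lens: d_i2 = 1/(1/6.5 - 1/(6.802)) = 146.250 cm.
m_2 = -(146.250)/(6.802) = -21.5000.
The system's lateral magnification is m_1 m_2 = (-0.4419)(-21.5000) = 9.5000.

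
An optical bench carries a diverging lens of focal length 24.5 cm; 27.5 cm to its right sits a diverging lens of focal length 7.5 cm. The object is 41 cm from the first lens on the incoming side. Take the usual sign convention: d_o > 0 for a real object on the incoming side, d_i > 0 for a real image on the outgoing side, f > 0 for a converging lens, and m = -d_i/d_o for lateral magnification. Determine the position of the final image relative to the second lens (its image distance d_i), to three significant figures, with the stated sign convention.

-6.38 cm

Applying the thin-lens equation to the first lens, 1/(-24.5) = 1/41 + 1/d_i1, which gives d_i1 = -15.336 cm.
With d_i1 < 0 the first image is virtual and lies on the object side; the object distance for lens 2 is d_o2 = 27.5 - (-15.336) = 42.836 cm.
Applying the thin-lens equation again with f_2 = -7.5 cm and d_o2 = 42.836 cm gives d_i2 = -6.383 cm.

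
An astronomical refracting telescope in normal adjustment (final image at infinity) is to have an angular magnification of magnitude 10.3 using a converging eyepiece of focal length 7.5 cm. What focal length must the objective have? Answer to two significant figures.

77 cm

|M| = f_obj/|f_eye|, so f_obj = |M| x |f_eye| = 10.3 x 7.5 = 77.250 cm.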